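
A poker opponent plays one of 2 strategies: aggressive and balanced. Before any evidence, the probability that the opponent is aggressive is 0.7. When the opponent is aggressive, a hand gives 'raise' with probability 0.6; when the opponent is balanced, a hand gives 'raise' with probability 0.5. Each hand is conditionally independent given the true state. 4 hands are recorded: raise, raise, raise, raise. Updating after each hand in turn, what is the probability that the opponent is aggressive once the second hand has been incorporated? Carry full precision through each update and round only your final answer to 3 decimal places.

0.771

Each posterior becomes the prior for the next update.
After 'raise': P(aggressive) = 0.6·0.7000 / (0.6·0.7000 + 0.5·0.3000) ≈ 0.7368
After 'raise': P(aggressive) = 0.6·0.7368 / (0.6·0.7368 + 0.5·0.2632) ≈ 0.7706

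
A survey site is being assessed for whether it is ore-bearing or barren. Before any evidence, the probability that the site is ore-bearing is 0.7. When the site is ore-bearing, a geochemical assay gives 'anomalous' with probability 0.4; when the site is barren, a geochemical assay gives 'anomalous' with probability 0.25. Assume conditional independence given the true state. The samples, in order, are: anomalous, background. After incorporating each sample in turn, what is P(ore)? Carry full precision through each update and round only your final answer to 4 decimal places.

After 'anomalous': P(ore) = 0.4·0.7000 / (0.4·0.7000 + 0.25·0.3000) ≈ 0.7887
After 'background': P(ore) = 0.6·0.7887 / (0.6·0.7887 + 0.75·0.2113) ≈ 0.7492

0.7492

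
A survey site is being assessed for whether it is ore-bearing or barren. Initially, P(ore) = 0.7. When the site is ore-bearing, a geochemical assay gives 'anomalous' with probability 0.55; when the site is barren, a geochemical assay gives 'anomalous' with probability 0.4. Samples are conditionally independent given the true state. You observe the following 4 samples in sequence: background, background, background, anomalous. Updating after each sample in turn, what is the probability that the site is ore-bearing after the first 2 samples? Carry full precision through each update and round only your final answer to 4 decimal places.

After 'background': P(ore) = 0.45·0.7000 / (0.45·0.7000 + 0.6·0.3000) ≈ 0.6364
After 'background': P(ore) = 0.45·0.6364 / (0.45·0.6364 + 0.6·0.3636) ≈ 0.5676

0.5676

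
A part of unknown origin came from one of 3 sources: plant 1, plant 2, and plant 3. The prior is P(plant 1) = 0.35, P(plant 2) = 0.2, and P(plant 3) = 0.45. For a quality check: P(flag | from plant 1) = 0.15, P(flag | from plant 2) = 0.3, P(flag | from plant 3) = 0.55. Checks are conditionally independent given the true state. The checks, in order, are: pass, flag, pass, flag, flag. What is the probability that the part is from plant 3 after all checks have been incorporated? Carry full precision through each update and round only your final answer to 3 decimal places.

0.812

After 'pass': normaliser = 0.85·0.3500 + 0.7·0.2000 + 0.45·0.4500; P(plant 1) ≈ 0.4648, P(plant 2) ≈ 0.2188, P(plant 3) ≈ 0.3164
After 'flag': normaliser = 0.15·0.4648 + 0.3·0.2188 + 0.55·0.3164; P(plant 1) ≈ 0.2254, P(plant 2) ≈ 0.2121, P(plant 3) ≈ 0.5625
After 'pass': normaliser = 0.85·0.2254 + 0.7·0.2121 + 0.45·0.5625; P(plant 1) ≈ 0.3230, P(plant 2) ≈ 0.2503, P(plant 3) ≈ 0.4267
After 'flag': normaliser = 0.15·0.3230 + 0.3·0.2503 + 0.55·0.4267; P(plant 1) ≈ 0.1352, P(plant 2) ≈ 0.2096, P(plant 3) ≈ 0.6551
After 'flag': normaliser = 0.15·0.1352 + 0.3·0.2096 + 0.55·0.6551; P(plant 1) ≈ 0.0457, P(plant 2) ≈ 0.1418, P(plant 3) ≈ 0.8125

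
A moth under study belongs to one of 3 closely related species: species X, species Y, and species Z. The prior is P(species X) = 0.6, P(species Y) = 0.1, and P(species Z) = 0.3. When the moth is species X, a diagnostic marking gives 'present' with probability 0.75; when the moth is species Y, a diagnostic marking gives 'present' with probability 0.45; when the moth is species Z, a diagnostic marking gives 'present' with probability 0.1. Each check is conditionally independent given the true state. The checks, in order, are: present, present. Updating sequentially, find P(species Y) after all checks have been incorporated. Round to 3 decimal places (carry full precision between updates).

Each posterior becomes the prior for the next update.
After 'present': normaliser = 0.75·0.6000 + 0.45·0.1000 + 0.1·0.3000; P(species X) ≈ 0.8571, P(species Y) ≈ 0.0857, P(species Z) ≈ 0.0571
After 'present': normaliser = 0.75·0.8571 + 0.45·0.0857 + 0.1·0.0571; P(species X) ≈ 0.9356, P(species Y) ≈ 0.0561, P(species Z) ≈ 0.0083

0.056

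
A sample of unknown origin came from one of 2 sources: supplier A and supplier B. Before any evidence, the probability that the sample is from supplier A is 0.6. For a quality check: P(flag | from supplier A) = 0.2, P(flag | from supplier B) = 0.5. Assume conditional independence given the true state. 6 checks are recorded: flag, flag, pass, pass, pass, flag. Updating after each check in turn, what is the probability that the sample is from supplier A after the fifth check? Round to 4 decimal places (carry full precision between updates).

0.4957

Each posterior becomes the prior for the next update.
After 'flag': P(supplier A) = 0.2·0.6000 / (0.2·0.6000 + 0.5·0.4000) ≈ 0.3750
After 'flag': P(supplier A) = 0.2·0.3750 / (0.2·0.3750 + 0.5·0.6250) ≈ 0.1935
After 'pass': P(supplier A) = 0.8·0.1935 / (0.8·0.1935 + 0.5·0.8065) ≈ 0.2775
After 'pass': P(supplier A) = 0.8·0.2775 / (0.8·0.2775 + 0.5·0.7225) ≈ 0.3806
After 'pass': P(supplier A) = 0.8·0.3806 / (0.8·0.3806 + 0.5·0.6194) ≈ 0.4957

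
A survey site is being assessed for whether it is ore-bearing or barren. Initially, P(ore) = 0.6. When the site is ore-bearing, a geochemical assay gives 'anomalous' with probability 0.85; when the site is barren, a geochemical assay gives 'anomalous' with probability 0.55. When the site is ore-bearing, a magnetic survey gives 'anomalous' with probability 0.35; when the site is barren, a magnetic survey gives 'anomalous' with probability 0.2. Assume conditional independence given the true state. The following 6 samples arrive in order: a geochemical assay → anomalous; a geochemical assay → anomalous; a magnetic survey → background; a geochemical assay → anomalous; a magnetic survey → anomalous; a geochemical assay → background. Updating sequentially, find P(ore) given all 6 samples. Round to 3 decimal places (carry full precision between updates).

0.724

Each posterior becomes the prior for the next update.
After a geochemical assay='anomalous': P(ore) = 0.85·0.6000 / (0.85·0.6000 + 0.55·0.4000) ≈ 0.6986
After a geochemical assay='anomalous': P(ore) = 0.85·0.6986 / (0.85·0.6986 + 0.55·0.3014) ≈ 0.7818
After a magnetic survey='background': P(ore) = 0.65·0.7818 / (0.65·0.7818 + 0.8·0.2182) ≈ 0.7443
After a geochemical assay='anomalous': P(ore) = 0.85·0.7443 / (0.85·0.7443 + 0.55·0.2557) ≈ 0.8181
After a magnetic survey='anomalous': P(ore) = 0.35·0.8181 / (0.35·0.8181 + 0.2·0.1819) ≈ 0.8873
After a geochemical assay='background': P(ore) = 0.15·0.8873 / (0.15·0.8873 + 0.45·0.1127) ≈ 0.7241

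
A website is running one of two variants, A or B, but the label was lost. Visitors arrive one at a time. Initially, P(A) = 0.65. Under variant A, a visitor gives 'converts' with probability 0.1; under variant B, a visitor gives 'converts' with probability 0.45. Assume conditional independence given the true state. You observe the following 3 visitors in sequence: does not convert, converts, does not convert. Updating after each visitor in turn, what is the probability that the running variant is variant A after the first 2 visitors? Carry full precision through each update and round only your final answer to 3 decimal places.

0.403

After 'does not convert': P(A) = 0.9·0.6500 / (0.9·0.6500 + 0.55·0.3500) ≈ 0.7524
After 'converts': P(A) = 0.1·0.7524 / (0.1·0.7524 + 0.45·0.2476) ≈ 0.4031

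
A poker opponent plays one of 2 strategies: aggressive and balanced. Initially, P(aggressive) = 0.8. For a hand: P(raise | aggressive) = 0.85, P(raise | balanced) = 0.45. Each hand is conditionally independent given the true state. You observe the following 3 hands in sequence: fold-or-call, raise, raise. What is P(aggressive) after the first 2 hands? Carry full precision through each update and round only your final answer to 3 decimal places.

After 'fold-or-call': P(aggressive) = 0.15·0.8000 / (0.15·0.8000 + 0.55·0.2000) ≈ 0.5217
After 'raise': P(aggressive) = 0.85·0.5217 / (0.85·0.5217 + 0.45·0.4783) ≈ 0.6733

0.673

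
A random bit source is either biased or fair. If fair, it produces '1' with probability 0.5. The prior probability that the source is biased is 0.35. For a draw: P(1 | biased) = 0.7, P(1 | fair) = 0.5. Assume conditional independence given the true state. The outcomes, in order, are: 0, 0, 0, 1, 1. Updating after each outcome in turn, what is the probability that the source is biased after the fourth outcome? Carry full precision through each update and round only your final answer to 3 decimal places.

0.140

Each posterior becomes the prior for the next update.
After '0': P(biased) = 0.3·0.3500 / (0.3·0.3500 + 0.5·0.6500) ≈ 0.2442
After '0': P(biased) = 0.3·0.2442 / (0.3·0.2442 + 0.5·0.7558) ≈ 0.1624
After '0': P(biased) = 0.3·0.1624 / (0.3·0.1624 + 0.5·0.8376) ≈ 0.1042
After '1': P(biased) = 0.7·0.1042 / (0.7·0.1042 + 0.5·0.8958) ≈ 0.1400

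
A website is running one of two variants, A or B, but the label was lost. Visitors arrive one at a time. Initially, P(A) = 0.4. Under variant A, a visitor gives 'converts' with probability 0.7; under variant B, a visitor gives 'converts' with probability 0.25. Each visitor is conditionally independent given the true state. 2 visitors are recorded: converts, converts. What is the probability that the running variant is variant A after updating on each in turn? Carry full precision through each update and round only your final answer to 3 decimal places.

After 'converts': P(A) = 0.7·0.4000 / (0.7·0.4000 + 0.25·0.6000) ≈ 0.6512
After 'converts': P(A) = 0.7·0.6512 / (0.7·0.6512 + 0.25·0.3488) ≈ 0.8394

0.839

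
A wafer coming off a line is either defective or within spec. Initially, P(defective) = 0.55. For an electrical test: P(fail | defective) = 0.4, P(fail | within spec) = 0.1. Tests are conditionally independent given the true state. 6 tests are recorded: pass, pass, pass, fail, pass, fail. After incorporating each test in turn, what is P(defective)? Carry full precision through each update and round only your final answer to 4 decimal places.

0.7944

Each posterior becomes the prior for the next update.
After 'pass': P(defective) = 0.6·0.5500 / (0.6·0.5500 + 0.9·0.4500) ≈ 0.4490
After 'pass': P(defective) = 0.6·0.4490 / (0.6·0.4490 + 0.9·0.5510) ≈ 0.3520
After 'pass': P(defective) = 0.6·0.3520 / (0.6·0.3520 + 0.9·0.6480) ≈ 0.2659
After 'fail': P(defective) = 0.4·0.2659 / (0.4·0.2659 + 0.1·0.7341) ≈ 0.5916
After 'pass': P(defective) = 0.6·0.5916 / (0.6·0.5916 + 0.9·0.4084) ≈ 0.4913
After 'fail': P(defective) = 0.4·0.4913 / (0.4·0.4913 + 0.1·0.5087) ≈ 0.7944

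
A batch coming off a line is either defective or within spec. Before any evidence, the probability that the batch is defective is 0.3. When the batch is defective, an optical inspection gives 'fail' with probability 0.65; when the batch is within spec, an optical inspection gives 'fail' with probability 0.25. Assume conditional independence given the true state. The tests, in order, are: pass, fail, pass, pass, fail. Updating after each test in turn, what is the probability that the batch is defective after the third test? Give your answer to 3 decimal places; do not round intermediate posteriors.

0.195

After 'pass': P(defective) = 0.35·0.3000 / (0.35·0.3000 + 0.75·0.7000) ≈ 0.1667
After 'fail': P(defective) = 0.65·0.1667 / (0.65·0.1667 + 0.25·0.8333) ≈ 0.3421
After 'pass': P(defective) = 0.35·0.3421 / (0.35·0.3421 + 0.75·0.6579) ≈ 0.1953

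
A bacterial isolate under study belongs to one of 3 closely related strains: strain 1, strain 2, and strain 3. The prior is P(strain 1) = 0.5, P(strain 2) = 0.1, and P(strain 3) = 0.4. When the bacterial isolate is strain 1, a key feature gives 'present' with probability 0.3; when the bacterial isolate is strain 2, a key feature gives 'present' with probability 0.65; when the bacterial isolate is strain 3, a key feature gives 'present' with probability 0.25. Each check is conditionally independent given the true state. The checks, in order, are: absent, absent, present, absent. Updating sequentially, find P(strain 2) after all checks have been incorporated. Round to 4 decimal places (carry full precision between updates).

0.0289

Apply Bayes' rule sequentially, carrying P(strain 2) forward.
After 'absent': normaliser = 0.7·0.5000 + 0.35·0.1000 + 0.75·0.4000; P(strain 1) ≈ 0.5109, P(strain 2) ≈ 0.0511, P(strain 3) ≈ 0.4380
After 'absent': normaliser = 0.7·0.5109 + 0.35·0.0511 + 0.75·0.4380; P(strain 1) ≈ 0.5080, P(strain 2) ≈ 0.0254, P(strain 3) ≈ 0.4666
After 'present': normaliser = 0.3·0.5080 + 0.65·0.0254 + 0.25·0.4666; P(strain 1) ≈ 0.5337, P(strain 2) ≈ 0.0578, P(strain 3) ≈ 0.4085
After 'absent': normaliser = 0.7·0.5337 + 0.35·0.0578 + 0.75·0.4085; P(strain 1) ≈ 0.5336, P(strain 2) ≈ 0.0289, P(strain 3) ≈ 0.4375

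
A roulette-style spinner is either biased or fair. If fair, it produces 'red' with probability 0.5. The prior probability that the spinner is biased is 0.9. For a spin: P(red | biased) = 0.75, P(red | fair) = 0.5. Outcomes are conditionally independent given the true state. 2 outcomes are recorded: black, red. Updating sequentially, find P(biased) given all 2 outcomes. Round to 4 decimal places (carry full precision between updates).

0.8710

Each posterior becomes the prior for the next update.
After 'black': P(biased) = 0.25·0.9000 / (0.25·0.9000 + 0.5·0.1000) ≈ 0.8182
After 'red': P(biased) = 0.75·0.8182 / (0.75·0.8182 + 0.5·0.1818) ≈ 0.8710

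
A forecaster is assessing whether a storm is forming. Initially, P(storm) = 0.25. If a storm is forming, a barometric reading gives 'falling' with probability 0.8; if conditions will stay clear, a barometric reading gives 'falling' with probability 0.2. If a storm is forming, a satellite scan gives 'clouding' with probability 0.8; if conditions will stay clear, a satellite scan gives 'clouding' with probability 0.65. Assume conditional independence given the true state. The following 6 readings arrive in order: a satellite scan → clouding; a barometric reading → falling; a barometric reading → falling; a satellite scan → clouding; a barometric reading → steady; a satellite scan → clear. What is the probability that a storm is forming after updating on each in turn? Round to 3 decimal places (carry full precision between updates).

Each posterior becomes the prior for the next update.
After a satellite scan='clouding': P(storm) = 0.8·0.2500 / (0.8·0.2500 + 0.65·0.7500) ≈ 0.2909
After a barometric reading='falling': P(storm) = 0.8·0.2909 / (0.8·0.2909 + 0.2·0.7091) ≈ 0.6214
After a barometric reading='falling': P(storm) = 0.8·0.6214 / (0.8·0.6214 + 0.2·0.3786) ≈ 0.8678
After a satellite scan='clouding': P(storm) = 0.8·0.8678 / (0.8·0.8678 + 0.65·0.1322) ≈ 0.8899
After a barometric reading='steady': P(storm) = 0.2·0.8899 / (0.2·0.8899 + 0.8·0.1101) ≈ 0.6688
After a satellite scan='clear': P(storm) = 0.2·0.6688 / (0.2·0.6688 + 0.35·0.3312) ≈ 0.5358

0.536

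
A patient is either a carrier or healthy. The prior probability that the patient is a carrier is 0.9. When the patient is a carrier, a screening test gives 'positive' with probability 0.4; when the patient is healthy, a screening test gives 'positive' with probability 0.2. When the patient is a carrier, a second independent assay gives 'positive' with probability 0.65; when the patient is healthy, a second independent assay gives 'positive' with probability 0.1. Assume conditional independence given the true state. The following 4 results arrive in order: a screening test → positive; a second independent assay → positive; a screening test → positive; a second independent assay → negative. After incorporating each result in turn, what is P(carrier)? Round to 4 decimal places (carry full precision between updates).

After a screening test='positive': P(carrier) = 0.4·0.9000 / (0.4·0.9000 + 0.2·0.1000) ≈ 0.9474
After a second independent assay='positive': P(carrier) = 0.65·0.9474 / (0.65·0.9474 + 0.1·0.0526) ≈ 0.9915
After a screening test='positive': P(carrier) = 0.4·0.9915 / (0.4·0.9915 + 0.2·0.0085) ≈ 0.9957
After a second independent assay='negative': P(carrier) = 0.35·0.9957 / (0.35·0.9957 + 0.9·0.0043) ≈ 0.9891

0.9891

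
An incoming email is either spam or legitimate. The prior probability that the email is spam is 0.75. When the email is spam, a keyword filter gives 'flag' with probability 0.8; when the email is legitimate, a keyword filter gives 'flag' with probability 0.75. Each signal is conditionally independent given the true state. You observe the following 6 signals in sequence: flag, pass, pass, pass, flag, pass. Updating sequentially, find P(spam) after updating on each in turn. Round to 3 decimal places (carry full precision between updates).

0.583

Each posterior becomes the prior for the next update.
After 'flag': P(spam) = 0.8·0.7500 / (0.8·0.7500 + 0.75·0.2500) ≈ 0.7619
After 'pass': P(spam) = 0.2·0.7619 / (0.2·0.7619 + 0.25·0.2381) ≈ 0.7191
After 'pass': P(spam) = 0.2·0.7191 / (0.2·0.7191 + 0.25·0.2809) ≈ 0.6719
After 'pass': P(spam) = 0.2·0.6719 / (0.2·0.6719 + 0.25·0.3281) ≈ 0.6210
After 'flag': P(spam) = 0.8·0.6210 / (0.8·0.6210 + 0.75·0.3790) ≈ 0.6360
After 'pass': P(spam) = 0.2·0.6360 / (0.2·0.6360 + 0.25·0.3640) ≈ 0.5830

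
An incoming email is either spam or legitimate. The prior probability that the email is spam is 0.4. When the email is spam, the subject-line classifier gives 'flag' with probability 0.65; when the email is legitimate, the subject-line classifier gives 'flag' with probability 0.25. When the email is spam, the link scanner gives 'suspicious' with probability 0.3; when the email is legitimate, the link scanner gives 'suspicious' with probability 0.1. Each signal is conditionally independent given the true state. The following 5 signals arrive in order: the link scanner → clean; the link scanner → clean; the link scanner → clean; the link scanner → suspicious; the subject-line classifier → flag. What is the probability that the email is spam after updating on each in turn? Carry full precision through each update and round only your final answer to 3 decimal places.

0.710

After the link scanner='clean': P(spam) = 0.7·0.4000 / (0.7·0.4000 + 0.9·0.6000) ≈ 0.3415
After the link scanner='clean': P(spam) = 0.7·0.3415 / (0.7·0.3415 + 0.9·0.6585) ≈ 0.2874
After the link scanner='clean': P(spam) = 0.7·0.2874 / (0.7·0.2874 + 0.9·0.7126) ≈ 0.2388
After the link scanner='suspicious': P(spam) = 0.3·0.2388 / (0.3·0.2388 + 0.1·0.7612) ≈ 0.4848
After the subject-line classifier='flag': P(spam) = 0.65·0.4848 / (0.65·0.4848 + 0.25·0.5152) ≈ 0.7099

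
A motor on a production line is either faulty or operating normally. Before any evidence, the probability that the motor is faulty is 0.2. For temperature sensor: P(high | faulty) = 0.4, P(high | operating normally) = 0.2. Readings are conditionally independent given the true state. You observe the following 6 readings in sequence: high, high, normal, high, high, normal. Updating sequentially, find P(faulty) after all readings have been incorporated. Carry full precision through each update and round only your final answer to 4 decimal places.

Apply Bayes' rule sequentially, carrying P(faulty) forward.
After 'high': P(faulty) = 0.4·0.2000 / (0.4·0.2000 + 0.2·0.8000) ≈ 0.3333
After 'high': P(faulty) = 0.4·0.3333 / (0.4·0.3333 + 0.2·0.6667) ≈ 0.5000
After 'normal': P(faulty) = 0.6·0.5000 / (0.6·0.5000 + 0.8·0.5000) ≈ 0.4286
After 'high': P(faulty) = 0.4·0.4286 / (0.4·0.4286 + 0.2·0.5714) ≈ 0.6000
After 'high': P(faulty) = 0.4·0.6000 / (0.4·0.6000 + 0.2·0.4000) ≈ 0.7500
After 'normal': P(faulty) = 0.6·0.7500 / (0.6·0.7500 + 0.8·0.2500) ≈ 0.6923

0.6923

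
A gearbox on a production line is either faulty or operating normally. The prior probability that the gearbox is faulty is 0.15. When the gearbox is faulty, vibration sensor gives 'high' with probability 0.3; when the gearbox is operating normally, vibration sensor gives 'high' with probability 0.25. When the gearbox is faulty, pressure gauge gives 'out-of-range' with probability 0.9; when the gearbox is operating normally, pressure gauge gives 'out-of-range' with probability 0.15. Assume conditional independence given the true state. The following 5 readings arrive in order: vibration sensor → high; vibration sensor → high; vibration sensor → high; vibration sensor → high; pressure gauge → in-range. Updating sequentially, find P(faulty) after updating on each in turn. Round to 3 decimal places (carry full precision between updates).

Apply Bayes' rule sequentially, carrying P(faulty) forward.
After vibration sensor='high': P(faulty) = 0.3·0.1500 / (0.3·0.1500 + 0.25·0.8500) ≈ 0.1748
After vibration sensor='high': P(faulty) = 0.3·0.1748 / (0.3·0.1748 + 0.25·0.8252) ≈ 0.2026
After vibration sensor='high': P(faulty) = 0.3·0.2026 / (0.3·0.2026 + 0.25·0.7974) ≈ 0.2337
After vibration sensor='high': P(faulty) = 0.3·0.2337 / (0.3·0.2337 + 0.25·0.7663) ≈ 0.2679
After pressure gauge='in-range': P(faulty) = 0.1·0.2679 / (0.1·0.2679 + 0.85·0.7321) ≈ 0.0413

0.041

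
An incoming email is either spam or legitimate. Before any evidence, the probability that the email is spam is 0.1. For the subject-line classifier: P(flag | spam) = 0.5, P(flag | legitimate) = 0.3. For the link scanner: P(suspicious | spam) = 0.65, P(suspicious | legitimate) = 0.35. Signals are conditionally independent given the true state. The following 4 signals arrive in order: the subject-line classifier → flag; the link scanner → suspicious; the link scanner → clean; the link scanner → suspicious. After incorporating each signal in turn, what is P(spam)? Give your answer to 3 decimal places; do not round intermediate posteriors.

0.256

After the subject-line classifier='flag': P(spam) = 0.5·0.1000 / (0.5·0.1000 + 0.3·0.9000) ≈ 0.1562
After the link scanner='suspicious': P(spam) = 0.65·0.1562 / (0.65·0.1562 + 0.35·0.8438) ≈ 0.2559
After the link scanner='clean': P(spam) = 0.35·0.2559 / (0.35·0.2559 + 0.65·0.7441) ≈ 0.1562
After the link scanner='suspicious': P(spam) = 0.65·0.1562 / (0.65·0.1562 + 0.35·0.8438) ≈ 0.2559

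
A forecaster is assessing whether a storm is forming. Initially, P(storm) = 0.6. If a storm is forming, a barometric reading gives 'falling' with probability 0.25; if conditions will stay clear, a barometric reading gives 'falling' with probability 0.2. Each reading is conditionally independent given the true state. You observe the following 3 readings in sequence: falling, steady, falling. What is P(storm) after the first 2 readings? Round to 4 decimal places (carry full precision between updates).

0.6374

After 'falling': P(storm) = 0.25·0.6000 / (0.25·0.6000 + 0.2·0.4000) ≈ 0.6522
After 'steady': P(storm) = 0.75·0.6522 / (0.75·0.6522 + 0.8·0.3478) ≈ 0.6374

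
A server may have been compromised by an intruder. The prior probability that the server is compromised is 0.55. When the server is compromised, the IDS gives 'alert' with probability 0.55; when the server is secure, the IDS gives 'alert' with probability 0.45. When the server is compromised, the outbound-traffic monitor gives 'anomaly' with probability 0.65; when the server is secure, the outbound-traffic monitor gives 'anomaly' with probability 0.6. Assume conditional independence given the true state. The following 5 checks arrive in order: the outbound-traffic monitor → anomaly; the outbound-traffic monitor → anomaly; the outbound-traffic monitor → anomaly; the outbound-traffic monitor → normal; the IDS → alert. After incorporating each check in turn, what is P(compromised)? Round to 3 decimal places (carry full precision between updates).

After the outbound-traffic monitor='anomaly': P(compromised) = 0.65·0.5500 / (0.65·0.5500 + 0.6·0.4500) ≈ 0.5697
After the outbound-traffic monitor='anomaly': P(compromised) = 0.65·0.5697 / (0.65·0.5697 + 0.6·0.4303) ≈ 0.5892
After the outbound-traffic monitor='anomaly': P(compromised) = 0.65·0.5892 / (0.65·0.5892 + 0.6·0.4108) ≈ 0.6084
After the outbound-traffic monitor='normal': P(compromised) = 0.35·0.6084 / (0.35·0.6084 + 0.4·0.3916) ≈ 0.5762
After the IDS='alert': P(compromised) = 0.55·0.5762 / (0.55·0.5762 + 0.45·0.4238) ≈ 0.6243

0.624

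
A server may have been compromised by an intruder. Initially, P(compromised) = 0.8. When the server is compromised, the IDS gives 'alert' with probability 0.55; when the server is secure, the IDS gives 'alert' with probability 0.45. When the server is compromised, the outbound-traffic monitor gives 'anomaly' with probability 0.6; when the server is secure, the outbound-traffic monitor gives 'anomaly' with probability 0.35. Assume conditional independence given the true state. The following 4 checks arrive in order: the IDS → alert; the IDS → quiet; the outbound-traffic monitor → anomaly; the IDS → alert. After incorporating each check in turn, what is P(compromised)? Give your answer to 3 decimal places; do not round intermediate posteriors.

0.893

After the IDS='alert': P(compromised) = 0.55·0.8000 / (0.55·0.8000 + 0.45·0.2000) ≈ 0.8302
After the IDS='quiet': P(compromised) = 0.45·0.8302 / (0.45·0.8302 + 0.55·0.1698) ≈ 0.8000
After the outbound-traffic monitor='anomaly': P(compromised) = 0.6·0.8000 / (0.6·0.8000 + 0.35·0.2000) ≈ 0.8727
After the IDS='alert': P(compromised) = 0.55·0.8727 / (0.55·0.8727 + 0.45·0.1273) ≈ 0.8934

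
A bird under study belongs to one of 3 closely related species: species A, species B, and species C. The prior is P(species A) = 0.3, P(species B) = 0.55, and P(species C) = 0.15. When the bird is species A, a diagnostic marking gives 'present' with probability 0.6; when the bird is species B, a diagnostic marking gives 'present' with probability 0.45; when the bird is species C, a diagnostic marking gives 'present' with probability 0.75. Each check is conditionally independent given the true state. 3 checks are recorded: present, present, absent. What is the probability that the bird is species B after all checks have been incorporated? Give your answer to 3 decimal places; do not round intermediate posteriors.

0.488

After 'present': normaliser = 0.6·0.3000 + 0.45·0.5500 + 0.75·0.1500; P(species A) ≈ 0.3333, P(species B) ≈ 0.4583, P(species C) ≈ 0.2083
After 'present': normaliser = 0.6·0.3333 + 0.45·0.4583 + 0.75·0.2083; P(species A) ≈ 0.3556, P(species B) ≈ 0.3667, P(species C) ≈ 0.2778
After 'absent': normaliser = 0.4·0.3556 + 0.55·0.3667 + 0.25·0.2778; P(species A) ≈ 0.3441, P(species B) ≈ 0.4879, P(species C) ≈ 0.1680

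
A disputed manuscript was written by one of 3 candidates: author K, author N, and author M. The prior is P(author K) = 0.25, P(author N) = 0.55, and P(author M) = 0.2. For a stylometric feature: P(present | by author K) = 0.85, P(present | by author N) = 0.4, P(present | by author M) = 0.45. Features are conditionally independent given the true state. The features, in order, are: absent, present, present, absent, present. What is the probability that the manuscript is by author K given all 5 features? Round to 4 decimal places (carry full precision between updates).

0.1596

After 'absent': normaliser = 0.15·0.2500 + 0.6·0.5500 + 0.55·0.2000; P(author K) ≈ 0.0785, P(author N) ≈ 0.6911, P(author M) ≈ 0.2304
After 'present': normaliser = 0.85·0.0785 + 0.4·0.6911 + 0.45·0.2304; P(author K) ≈ 0.1494, P(author N) ≈ 0.6186, P(author M) ≈ 0.2320
After 'present': normaliser = 0.85·0.1494 + 0.4·0.6186 + 0.45·0.2320; P(author K) ≈ 0.2652, P(author N) ≈ 0.5168, P(author M) ≈ 0.2180
After 'absent': normaliser = 0.15·0.2652 + 0.6·0.5168 + 0.55·0.2180; P(author K) ≈ 0.0847, P(author N) ≈ 0.6601, P(author M) ≈ 0.2553
After 'present': normaliser = 0.85·0.0847 + 0.4·0.6601 + 0.45·0.2553; P(author K) ≈ 0.1596, P(author N) ≈ 0.5856, P(author M) ≈ 0.2548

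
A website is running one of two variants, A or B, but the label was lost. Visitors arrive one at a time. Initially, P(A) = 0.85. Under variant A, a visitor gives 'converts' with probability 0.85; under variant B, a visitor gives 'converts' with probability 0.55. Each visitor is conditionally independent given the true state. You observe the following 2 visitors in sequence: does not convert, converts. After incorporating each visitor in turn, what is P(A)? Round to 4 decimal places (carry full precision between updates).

After 'does not convert': P(A) = 0.15·0.8500 / (0.15·0.8500 + 0.45·0.1500) ≈ 0.6538
After 'converts': P(A) = 0.85·0.6538 / (0.85·0.6538 + 0.55·0.3462) ≈ 0.7448

0.7448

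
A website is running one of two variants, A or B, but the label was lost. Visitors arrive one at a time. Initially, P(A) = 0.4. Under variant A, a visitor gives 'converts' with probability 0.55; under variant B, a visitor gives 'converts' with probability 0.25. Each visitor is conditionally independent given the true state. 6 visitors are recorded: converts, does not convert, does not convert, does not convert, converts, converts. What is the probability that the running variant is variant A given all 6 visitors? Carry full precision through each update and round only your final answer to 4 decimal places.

0.6053

After 'converts': P(A) = 0.55·0.4000 / (0.55·0.4000 + 0.25·0.6000) ≈ 0.5946
After 'does not convert': P(A) = 0.45·0.5946 / (0.45·0.5946 + 0.75·0.4054) ≈ 0.4681
After 'does not convert': P(A) = 0.45·0.4681 / (0.45·0.4681 + 0.75·0.5319) ≈ 0.3455
After 'does not convert': P(A) = 0.45·0.3455 / (0.45·0.3455 + 0.75·0.6545) ≈ 0.2406
After 'converts': P(A) = 0.55·0.2406 / (0.55·0.2406 + 0.25·0.7594) ≈ 0.4107
After 'converts': P(A) = 0.55·0.4107 / (0.55·0.4107 + 0.25·0.5893) ≈ 0.6053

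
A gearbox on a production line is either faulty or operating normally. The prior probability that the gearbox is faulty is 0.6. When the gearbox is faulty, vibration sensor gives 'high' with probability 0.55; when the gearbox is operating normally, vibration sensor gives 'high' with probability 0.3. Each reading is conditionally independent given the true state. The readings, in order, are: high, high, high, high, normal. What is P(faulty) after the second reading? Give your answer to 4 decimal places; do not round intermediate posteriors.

0.8345

After 'high': P(faulty) = 0.55·0.6000 / (0.55·0.6000 + 0.3·0.4000) ≈ 0.7333
After 'high': P(faulty) = 0.55·0.7333 / (0.55·0.7333 + 0.3·0.2667) ≈ 0.8345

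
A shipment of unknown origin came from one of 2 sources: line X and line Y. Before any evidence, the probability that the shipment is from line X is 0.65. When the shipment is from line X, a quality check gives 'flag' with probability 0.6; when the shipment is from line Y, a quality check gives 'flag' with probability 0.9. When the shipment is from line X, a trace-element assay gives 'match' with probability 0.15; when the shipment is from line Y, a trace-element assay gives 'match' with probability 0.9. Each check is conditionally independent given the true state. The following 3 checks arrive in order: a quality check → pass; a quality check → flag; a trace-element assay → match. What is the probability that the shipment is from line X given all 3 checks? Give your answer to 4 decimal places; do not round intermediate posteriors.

After a quality check='pass': P(line X) = 0.4·0.6500 / (0.4·0.6500 + 0.1·0.3500) ≈ 0.8814
After a quality check='flag': P(line X) = 0.6·0.8814 / (0.6·0.8814 + 0.9·0.1186) ≈ 0.8320
After a trace-element assay='match': P(line X) = 0.15·0.8320 / (0.15·0.8320 + 0.9·0.1680) ≈ 0.4522

0.4522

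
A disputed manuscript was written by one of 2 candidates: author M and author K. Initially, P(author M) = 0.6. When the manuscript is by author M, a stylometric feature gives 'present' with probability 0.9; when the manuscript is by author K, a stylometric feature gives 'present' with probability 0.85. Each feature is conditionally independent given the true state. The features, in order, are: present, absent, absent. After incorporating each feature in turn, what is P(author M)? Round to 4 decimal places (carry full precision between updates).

0.4138

Each posterior becomes the prior for the next update.
After 'present': P(author M) = 0.9·0.6000 / (0.9·0.6000 + 0.85·0.4000) ≈ 0.6136
After 'absent': P(author M) = 0.1·0.6136 / (0.1·0.6136 + 0.15·0.3864) ≈ 0.5143
After 'absent': P(author M) = 0.1·0.5143 / (0.1·0.5143 + 0.15·0.4857) ≈ 0.4138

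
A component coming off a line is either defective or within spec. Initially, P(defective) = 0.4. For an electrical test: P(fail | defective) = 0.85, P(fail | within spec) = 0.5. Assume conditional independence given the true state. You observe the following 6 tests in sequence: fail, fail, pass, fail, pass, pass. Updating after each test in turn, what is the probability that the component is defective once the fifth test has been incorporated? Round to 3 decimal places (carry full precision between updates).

0.228

Each posterior becomes the prior for the next update.
After 'fail': P(defective) = 0.85·0.4000 / (0.85·0.4000 + 0.5·0.6000) ≈ 0.5312
After 'fail': P(defective) = 0.85·0.5312 / (0.85·0.5312 + 0.5·0.4688) ≈ 0.6583
After 'pass': P(defective) = 0.15·0.6583 / (0.15·0.6583 + 0.5·0.3417) ≈ 0.3663
After 'fail': P(defective) = 0.85·0.3663 / (0.85·0.3663 + 0.5·0.6337) ≈ 0.4956
After 'pass': P(defective) = 0.15·0.4956 / (0.15·0.4956 + 0.5·0.5044) ≈ 0.2277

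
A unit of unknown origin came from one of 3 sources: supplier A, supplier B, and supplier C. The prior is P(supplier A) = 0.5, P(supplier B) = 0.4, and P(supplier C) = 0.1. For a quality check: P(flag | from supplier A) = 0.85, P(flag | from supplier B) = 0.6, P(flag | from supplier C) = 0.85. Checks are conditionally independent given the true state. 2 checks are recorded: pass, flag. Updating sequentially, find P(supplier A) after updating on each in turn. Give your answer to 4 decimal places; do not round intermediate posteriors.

After 'pass': normaliser = 0.15·0.5000 + 0.4·0.4000 + 0.15·0.1000; P(supplier A) ≈ 0.3000, P(supplier B) ≈ 0.6400, P(supplier C) ≈ 0.0600
After 'flag': normaliser = 0.85·0.3000 + 0.6·0.6400 + 0.85·0.0600; P(supplier A) ≈ 0.3696, P(supplier B) ≈ 0.5565, P(supplier C) ≈ 0.0739

0.3696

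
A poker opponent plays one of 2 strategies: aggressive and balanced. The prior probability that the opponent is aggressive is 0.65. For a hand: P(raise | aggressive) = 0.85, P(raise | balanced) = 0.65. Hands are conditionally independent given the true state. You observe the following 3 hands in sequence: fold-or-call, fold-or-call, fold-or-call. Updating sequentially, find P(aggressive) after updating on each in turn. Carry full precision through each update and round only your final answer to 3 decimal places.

Each posterior becomes the prior for the next update.
After 'fold-or-call': P(aggressive) = 0.15·0.6500 / (0.15·0.6500 + 0.35·0.3500) ≈ 0.4432
After 'fold-or-call': P(aggressive) = 0.15·0.4432 / (0.15·0.4432 + 0.35·0.5568) ≈ 0.2543
After 'fold-or-call': P(aggressive) = 0.15·0.2543 / (0.15·0.2543 + 0.35·0.7457) ≈ 0.1275

0.128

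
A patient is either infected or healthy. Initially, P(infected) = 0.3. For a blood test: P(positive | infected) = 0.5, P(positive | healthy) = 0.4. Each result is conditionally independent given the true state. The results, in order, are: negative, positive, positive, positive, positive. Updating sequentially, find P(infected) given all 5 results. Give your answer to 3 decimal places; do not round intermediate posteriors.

After 'negative': P(infected) = 0.5·0.3000 / (0.5·0.3000 + 0.6·0.7000) ≈ 0.2632
After 'positive': P(infected) = 0.5·0.2632 / (0.5·0.2632 + 0.4·0.7368) ≈ 0.3086
After 'positive': P(infected) = 0.5·0.3086 / (0.5·0.3086 + 0.4·0.6914) ≈ 0.3582
After 'positive': P(infected) = 0.5·0.3582 / (0.5·0.3582 + 0.4·0.6418) ≈ 0.4109
After 'positive': P(infected) = 0.5·0.4109 / (0.5·0.4109 + 0.4·0.5891) ≈ 0.4658

0.466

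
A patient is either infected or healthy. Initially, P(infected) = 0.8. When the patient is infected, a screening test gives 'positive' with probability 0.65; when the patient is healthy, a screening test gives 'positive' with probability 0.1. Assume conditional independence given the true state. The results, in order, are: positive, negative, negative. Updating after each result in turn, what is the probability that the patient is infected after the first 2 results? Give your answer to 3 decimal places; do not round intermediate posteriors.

After 'positive': P(infected) = 0.65·0.8000 / (0.65·0.8000 + 0.1·0.2000) ≈ 0.9630
After 'negative': P(infected) = 0.35·0.9630 / (0.35·0.9630 + 0.9·0.0370) ≈ 0.9100

0.910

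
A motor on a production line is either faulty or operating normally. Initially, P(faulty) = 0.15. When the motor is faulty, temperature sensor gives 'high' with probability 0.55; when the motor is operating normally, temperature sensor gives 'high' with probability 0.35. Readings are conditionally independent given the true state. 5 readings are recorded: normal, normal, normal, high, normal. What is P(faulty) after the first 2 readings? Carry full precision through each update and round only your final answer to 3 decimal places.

After 'normal': P(faulty) = 0.45·0.1500 / (0.45·0.1500 + 0.65·0.8500) ≈ 0.1089
After 'normal': P(faulty) = 0.45·0.1089 / (0.45·0.1089 + 0.65·0.8911) ≈ 0.0780

0.078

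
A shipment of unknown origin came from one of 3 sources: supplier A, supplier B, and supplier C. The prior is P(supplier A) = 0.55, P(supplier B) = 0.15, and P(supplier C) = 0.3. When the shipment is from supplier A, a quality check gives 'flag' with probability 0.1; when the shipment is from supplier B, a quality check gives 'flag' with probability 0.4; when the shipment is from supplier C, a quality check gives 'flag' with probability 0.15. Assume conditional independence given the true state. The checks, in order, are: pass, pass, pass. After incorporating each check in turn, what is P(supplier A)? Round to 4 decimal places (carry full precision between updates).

Each posterior becomes the prior for the next update.
After 'pass': normaliser = 0.9·0.5500 + 0.6·0.1500 + 0.85·0.3000; P(supplier A) ≈ 0.5893, P(supplier B) ≈ 0.1071, P(supplier C) ≈ 0.3036
After 'pass': normaliser = 0.9·0.5893 + 0.6·0.1071 + 0.85·0.3036; P(supplier A) ≈ 0.6220, P(supplier B) ≈ 0.0754, P(supplier C) ≈ 0.3026
After 'pass': normaliser = 0.9·0.6220 + 0.6·0.0754 + 0.85·0.3026; P(supplier A) ≈ 0.6492, P(supplier B) ≈ 0.0525, P(supplier C) ≈ 0.2983

0.6492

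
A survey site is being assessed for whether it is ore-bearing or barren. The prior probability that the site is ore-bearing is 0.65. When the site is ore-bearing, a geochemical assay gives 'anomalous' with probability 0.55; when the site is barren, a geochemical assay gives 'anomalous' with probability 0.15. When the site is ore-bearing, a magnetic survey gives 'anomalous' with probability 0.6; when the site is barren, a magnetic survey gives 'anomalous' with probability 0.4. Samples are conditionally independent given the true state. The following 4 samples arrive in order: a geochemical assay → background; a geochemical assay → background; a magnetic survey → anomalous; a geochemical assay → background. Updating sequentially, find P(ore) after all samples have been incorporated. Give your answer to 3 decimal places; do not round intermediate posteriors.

Each posterior becomes the prior for the next update.
After a geochemical assay='background': P(ore) = 0.45·0.6500 / (0.45·0.6500 + 0.85·0.3500) ≈ 0.4958
After a geochemical assay='background': P(ore) = 0.45·0.4958 / (0.45·0.4958 + 0.85·0.5042) ≈ 0.3423
After a magnetic survey='anomalous': P(ore) = 0.6·0.3423 / (0.6·0.3423 + 0.4·0.6577) ≈ 0.4384
After a geochemical assay='background': P(ore) = 0.45·0.4384 / (0.45·0.4384 + 0.85·0.5616) ≈ 0.2925

0.292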